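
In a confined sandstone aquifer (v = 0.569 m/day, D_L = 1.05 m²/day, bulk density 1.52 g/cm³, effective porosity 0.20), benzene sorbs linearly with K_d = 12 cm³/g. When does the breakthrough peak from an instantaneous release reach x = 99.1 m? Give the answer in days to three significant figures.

15800 days

Retardation factor R = 1 + ρ_b·K_d/n = 1 + 1.52 × 12/0.20 = 92.20.
Sorption retards both mechanisms: v_R = v/R = 0.006171 m/day, D_R = D/R = 0.01139 m²/day.
Peak time from v_R²t² + 2D_R t − x² = 0: t = (√(D_R² + v_R²x²) − D_R)/v_R².
√(D_R² + v_R²x²) = √(0.01139² + 0.006171² × 99.1²) = 0.6117; v_R² = 3.808e-05.
t = (0.6117 − 0.01139)/3.808e-05 = 15800 days.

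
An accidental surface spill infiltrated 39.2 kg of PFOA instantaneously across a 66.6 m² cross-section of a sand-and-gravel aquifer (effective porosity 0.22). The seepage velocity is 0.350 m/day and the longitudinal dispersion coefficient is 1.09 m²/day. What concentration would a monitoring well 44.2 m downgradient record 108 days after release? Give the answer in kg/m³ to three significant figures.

0.0638 kg/m³

For an instantaneous plane source, C(x,t) = M/(n_e·A·√(4πDt)) · exp(−(x−vt)²/(4Dt)), with n_e·A the pore (flow) area.
Plume center vt = 0.350 × 108 = 37.8 m, so the well at 44.2 m is 6.4 m downgradient of the peak.
√(4πDt) = 38.46 m, giving peak height M/(n_e·A·√(4πDt)) = 39.2/(0.22 × 66.6 × 38.46) = 0.06956 kg/m³.
(x−vt)²/(4Dt) = (6.4)²/(4 × 1.09 × 108) = 0.08699; exp(−0.08699) = 0.9167.
C = 0.06956 × 0.9167 = 0.0638 kg/m³.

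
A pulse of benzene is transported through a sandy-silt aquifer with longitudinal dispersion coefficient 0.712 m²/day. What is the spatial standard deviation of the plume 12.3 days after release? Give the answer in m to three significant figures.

Dispersive spreading gives a Gaussian with σ² = 2Dt; advection only shifts the center.
σ = √(2 × 0.712 × 12.3) = 4.19 m.

4.19 m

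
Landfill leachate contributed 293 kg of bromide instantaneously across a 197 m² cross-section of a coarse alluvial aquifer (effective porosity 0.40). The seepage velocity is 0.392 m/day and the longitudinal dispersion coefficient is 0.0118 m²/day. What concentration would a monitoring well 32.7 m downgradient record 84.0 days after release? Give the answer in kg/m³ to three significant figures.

For an instantaneous plane source, C(x,t) = M/(n_e·A·√(4πDt)) · exp(−(x−vt)²/(4Dt)), with n_e·A the pore (flow) area.
Plume center vt = 0.392 × 84.0 = 32.928 m, so the well at 32.7 m is 0.228 m upgradient of the peak.
√(4πDt) = 3.529 m, giving peak height M/(n_e·A·√(4πDt)) = 293/(0.40 × 197 × 3.529) = 1.054 kg/m³.
(x−vt)²/(4Dt) = (-0.228)²/(4 × 0.0118 × 84.0) = 0.01311; exp(−0.01311) = 0.9870.
C = 1.054 × 0.9870 = 1.04 kg/m³.

1.04 kg/m³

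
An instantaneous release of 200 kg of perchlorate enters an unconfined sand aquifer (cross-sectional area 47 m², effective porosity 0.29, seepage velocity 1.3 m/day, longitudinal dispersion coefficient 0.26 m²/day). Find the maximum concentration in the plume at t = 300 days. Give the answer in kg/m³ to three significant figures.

The peak of an instantaneous 1D plume sits at x = vt; there the Gaussian factor is 1 and C_max = M/(n_e·A·√(4πDt)), where n_e·A is the pore area the mass is dissolved in.
√(4πDt) = √(4π × 0.26 × 300) = 31.31 m, so C_max = 200/(0.29 × 47 × 31.31) = 0.469 kg/m³.

0.469 kg/m³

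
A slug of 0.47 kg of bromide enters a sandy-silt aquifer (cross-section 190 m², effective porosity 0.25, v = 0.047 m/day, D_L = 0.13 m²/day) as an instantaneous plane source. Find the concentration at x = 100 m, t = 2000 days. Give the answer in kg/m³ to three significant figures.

For an instantaneous plane source, C(x,t) = M/(n_e·A·√(4πDt)) · exp(−(x−vt)²/(4Dt)), with n_e·A the pore (flow) area.
Plume center vt = 0.047 × 2000 = 94 m, so the well at 100 m is 6 m downgradient of the peak.
√(4πDt) = 57.16 m, giving peak height M/(n_e·A·√(4πDt)) = 0.47/(0.25 × 190 × 57.16) = 0.0001731 kg/m³.
(x−vt)²/(4Dt) = (6)²/(4 × 0.13 × 2000) = 0.03462; exp(−0.03462) = 0.9660.
C = 0.0001731 × 0.9660 = 0.000167 kg/m³.

0.000167 kg/m³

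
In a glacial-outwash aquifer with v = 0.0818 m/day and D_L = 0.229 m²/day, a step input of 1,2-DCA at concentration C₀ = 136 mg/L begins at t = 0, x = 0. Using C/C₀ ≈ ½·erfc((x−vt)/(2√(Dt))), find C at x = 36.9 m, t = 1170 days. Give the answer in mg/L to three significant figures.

135 mg/L

For a continuous step input, C/C₀ ≈ ½·erfc((x−vt)/(2√(Dt))).
vt = 0.0818 × 1170 = 95.706 m and 2√(Dt) = 2√(0.229 × 1170) = 32.74 m.
Argument (x−vt)/(2√(Dt)) = (36.9 − 95.706)/32.74 = -1.796; ½·erfc(-1.796) = 0.9945.
C = 136 × 0.9945 = 135 mg/L.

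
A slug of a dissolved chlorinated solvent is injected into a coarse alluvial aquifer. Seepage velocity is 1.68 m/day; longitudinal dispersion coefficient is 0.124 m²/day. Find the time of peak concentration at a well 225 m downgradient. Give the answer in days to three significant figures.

134 days

For the 1D instantaneous-source solution, setting ∂C/∂t = 0 at fixed x gives v²t² + 2Dt − x² = 0, so t = (√(D² + v²x²) − D)/v².
√(D² + v²x²) = √(0.124² + 1.68² × 225²) = 378.0; v² = 2.8224.
t = (378.0 − 0.124)/2.8224 = 134 days (vs. the pure-advection estimate x/v = 134 d).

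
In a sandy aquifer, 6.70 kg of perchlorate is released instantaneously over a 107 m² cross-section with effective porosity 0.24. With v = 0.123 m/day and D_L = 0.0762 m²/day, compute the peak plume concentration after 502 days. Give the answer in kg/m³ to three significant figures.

The peak of an instantaneous 1D plume sits at x = vt; there the Gaussian factor is 1 and C_max = M/(n_e·A·√(4πDt)), where n_e·A is the pore area the mass is dissolved in.
√(4πDt) = √(4π × 0.0762 × 502) = 21.92 m, so C_max = 6.70/(0.24 × 107 × 21.92) = 0.0119 kg/m³.

0.0119 kg/m³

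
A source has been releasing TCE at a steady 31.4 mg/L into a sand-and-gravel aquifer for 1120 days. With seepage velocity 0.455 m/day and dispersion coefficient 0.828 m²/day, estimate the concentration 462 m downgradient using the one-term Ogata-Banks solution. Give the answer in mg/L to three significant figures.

27.2 mg/L

For a continuous step input, C/C₀ ≈ ½·erfc((x−vt)/(2√(Dt))).
vt = 0.455 × 1120 = 509.6 m and 2√(Dt) = 2√(0.828 × 1120) = 60.91 m.
Argument (x−vt)/(2√(Dt)) = (462 − 509.6)/60.91 = -0.7815; ½·erfc(-0.7815) = 0.8655.
C = 31.4 × 0.8655 = 27.2 mg/L.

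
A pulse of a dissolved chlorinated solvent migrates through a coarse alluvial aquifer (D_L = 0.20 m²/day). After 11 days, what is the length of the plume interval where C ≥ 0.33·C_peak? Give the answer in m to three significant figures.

The plume is Gaussian with σ = √(2Dt) = √(2 × 0.20 × 11) = 2.098 m.
C/C_peak = exp(−Δx²/(2σ²)) = 0.33 ⇒ Δx = σ·√(−2 ln 0.33) = 2.098 × 1.489 = 3.124 m.
Width = 2Δx = 6.25 m.

6.25 m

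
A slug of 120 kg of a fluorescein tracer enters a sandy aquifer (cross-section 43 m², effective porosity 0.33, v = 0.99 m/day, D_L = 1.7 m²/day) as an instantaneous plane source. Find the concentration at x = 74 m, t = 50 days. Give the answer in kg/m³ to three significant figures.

0.0443 kg/m³

For an instantaneous plane source, C(x,t) = M/(n_e·A·√(4πDt)) · exp(−(x−vt)²/(4Dt)), with n_e·A the pore (flow) area.
Plume center vt = 0.99 × 50 = 49.5 m, so the well at 74 m is 24.5 m downgradient of the peak.
√(4πDt) = 32.68 m, giving peak height M/(n_e·A·√(4πDt)) = 120/(0.33 × 43 × 32.68) = 0.2588 kg/m³.
(x−vt)²/(4Dt) = (24.5)²/(4 × 1.7 × 50) = 1.765; exp(−1.765) = 0.1712.
C = 0.2588 × 0.1712 = 0.0443 kg/m³.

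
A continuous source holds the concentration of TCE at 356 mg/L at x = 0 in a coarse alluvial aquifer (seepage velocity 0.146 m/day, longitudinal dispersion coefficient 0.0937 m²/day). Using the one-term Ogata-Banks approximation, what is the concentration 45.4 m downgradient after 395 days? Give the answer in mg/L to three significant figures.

329 mg/L

For a continuous step input, C/C₀ ≈ ½·erfc((x−vt)/(2√(Dt))).
vt = 0.146 × 395 = 57.67 m and 2√(Dt) = 2√(0.0937 × 395) = 12.17 m.
Argument (x−vt)/(2√(Dt)) = (45.4 − 57.67)/12.17 = -1.008; ½·erfc(-1.008) = 0.9230.
C = 356 × 0.9230 = 329 mg/L.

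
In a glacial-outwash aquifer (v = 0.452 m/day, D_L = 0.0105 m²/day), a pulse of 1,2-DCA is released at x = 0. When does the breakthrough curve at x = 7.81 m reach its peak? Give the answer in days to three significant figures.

17.2 days

For the 1D instantaneous-source solution, setting ∂C/∂t = 0 at fixed x gives v²t² + 2Dt − x² = 0, so t = (√(D² + v²x²) − D)/v².
√(D² + v²x²) = √(0.0105² + 0.452² × 7.81²) = 3.530; v² = 0.204304.
t = (3.530 − 0.0105)/0.204304 = 17.2 days (vs. the pure-advection estimate x/v = 17.3 d).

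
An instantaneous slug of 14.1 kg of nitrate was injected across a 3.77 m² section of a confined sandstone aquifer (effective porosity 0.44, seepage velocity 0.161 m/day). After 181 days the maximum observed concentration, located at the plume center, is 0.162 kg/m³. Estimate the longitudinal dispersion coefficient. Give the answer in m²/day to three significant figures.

1.21 m²/day

At the plume center C_max = M/(n_e·A·√(4πDt)), so D = M²/(4πt·(n_e·A·C_max)²).
n_e·A·C_max = 0.44 × 3.77 × 0.162 = 0.2687 kg/m.
D = 14.1²/(4π × 181 × 0.2687²) = 1.21 m²/day.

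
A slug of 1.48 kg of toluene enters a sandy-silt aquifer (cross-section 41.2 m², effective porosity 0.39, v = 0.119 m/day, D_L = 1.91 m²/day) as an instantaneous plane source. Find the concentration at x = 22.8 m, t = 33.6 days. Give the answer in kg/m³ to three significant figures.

For an instantaneous plane source, C(x,t) = M/(n_e·A·√(4πDt)) · exp(−(x−vt)²/(4Dt)), with n_e·A the pore (flow) area.
Plume center vt = 0.119 × 33.6 = 3.9984 m, so the well at 22.8 m is 18.8016 m downgradient of the peak.
√(4πDt) = 28.40 m, giving peak height M/(n_e·A·√(4πDt)) = 1.48/(0.39 × 41.2 × 28.40) = 0.003243 kg/m³.
(x−vt)²/(4Dt) = (18.8016)²/(4 × 1.91 × 33.6) = 1.377; exp(−1.377) = 0.2523.
C = 0.003243 × 0.2523 = 0.000818 kg/m³.

0.000818 kg/m³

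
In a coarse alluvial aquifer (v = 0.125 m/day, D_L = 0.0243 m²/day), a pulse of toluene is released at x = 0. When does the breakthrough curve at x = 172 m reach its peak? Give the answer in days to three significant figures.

1370 days

For the 1D instantaneous-source solution, setting ∂C/∂t = 0 at fixed x gives v²t² + 2Dt − x² = 0, so t = (√(D² + v²x²) − D)/v².
√(D² + v²x²) = √(0.0243² + 0.125² × 172²) = 21.50; v² = 0.015625.
t = (21.50 − 0.0243)/0.015625 = 1370 days (vs. the pure-advection estimate x/v = 1380 d).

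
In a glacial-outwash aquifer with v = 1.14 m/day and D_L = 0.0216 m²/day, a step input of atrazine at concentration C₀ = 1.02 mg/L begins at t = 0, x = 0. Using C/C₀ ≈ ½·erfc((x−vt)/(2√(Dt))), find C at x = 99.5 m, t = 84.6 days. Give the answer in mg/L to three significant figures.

For a continuous step input, C/C₀ ≈ ½·erfc((x−vt)/(2√(Dt))).
vt = 1.14 × 84.6 = 96.444 m and 2√(Dt) = 2√(0.0216 × 84.6) = 2.704 m.
Argument (x−vt)/(2√(Dt)) = (99.5 − 96.444)/2.704 = 1.130; ½·erfc(1.130) = 0.05501.
C = 1.02 × 0.05501 = 0.0561 mg/L.

0.0561 mg/L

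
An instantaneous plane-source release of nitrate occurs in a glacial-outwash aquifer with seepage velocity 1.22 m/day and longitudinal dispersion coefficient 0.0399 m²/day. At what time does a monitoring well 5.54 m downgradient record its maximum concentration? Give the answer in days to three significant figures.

4.51 days

For the 1D instantaneous-source solution, setting ∂C/∂t = 0 at fixed x gives v²t² + 2Dt − x² = 0, so t = (√(D² + v²x²) − D)/v².
√(D² + v²x²) = √(0.0399² + 1.22² × 5.54²) = 6.759; v² = 1.4884.
t = (6.759 − 0.0399)/1.4884 = 4.51 days (vs. the pure-advection estimate x/v = 4.54 d).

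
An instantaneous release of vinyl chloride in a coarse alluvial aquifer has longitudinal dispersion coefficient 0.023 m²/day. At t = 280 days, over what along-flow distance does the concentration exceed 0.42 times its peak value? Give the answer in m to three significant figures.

The plume is Gaussian with σ = √(2Dt) = √(2 × 0.023 × 280) = 3.589 m.
C/C_peak = exp(−Δx²/(2σ²)) = 0.42 ⇒ Δx = σ·√(−2 ln 0.42) = 3.589 × 1.317 = 4.727 m.
Width = 2Δx = 9.45 m.

9.45 m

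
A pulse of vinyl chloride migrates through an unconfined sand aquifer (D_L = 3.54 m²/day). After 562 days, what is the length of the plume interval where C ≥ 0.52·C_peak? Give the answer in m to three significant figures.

144 m

The plume is Gaussian with σ = √(2Dt) = √(2 × 3.54 × 562) = 63.08 m.
C/C_peak = exp(−Δx²/(2σ²)) = 0.52 ⇒ Δx = σ·√(−2 ln 0.52) = 63.08 × 1.144 = 72.16 m.
Width = 2Δx = 144 m.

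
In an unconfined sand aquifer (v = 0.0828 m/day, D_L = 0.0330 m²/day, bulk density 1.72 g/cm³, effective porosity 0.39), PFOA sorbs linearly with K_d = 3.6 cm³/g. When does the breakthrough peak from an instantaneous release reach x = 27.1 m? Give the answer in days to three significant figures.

Retardation factor R = 1 + ρ_b·K_d/n = 1 + 1.72 × 3.6/0.39 = 16.88.
Sorption retards both mechanisms: v_R = v/R = 0.004905 m/day, D_R = D/R = 0.001955 m²/day.
Peak time from v_R²t² + 2D_R t − x² = 0: t = (√(D_R² + v_R²x²) − D_R)/v_R².
√(D_R² + v_R²x²) = √(0.001955² + 0.004905² × 27.1²) = 0.1329; v_R² = 2.406e-05.
t = (0.1329 − 0.001955)/2.406e-05 = 5440 days.

5440 days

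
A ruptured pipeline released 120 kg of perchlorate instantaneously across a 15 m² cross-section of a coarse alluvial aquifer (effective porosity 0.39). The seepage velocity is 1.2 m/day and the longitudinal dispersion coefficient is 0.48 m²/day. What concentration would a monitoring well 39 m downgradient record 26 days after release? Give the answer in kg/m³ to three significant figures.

For an instantaneous plane source, C(x,t) = M/(n_e·A·√(4πDt)) · exp(−(x−vt)²/(4Dt)), with n_e·A the pore (flow) area.
Plume center vt = 1.2 × 26 = 31.2 m, so the well at 39 m is 7.8 m downgradient of the peak.
√(4πDt) = 12.52 m, giving peak height M/(n_e·A·√(4πDt)) = 120/(0.39 × 15 × 12.52) = 1.638 kg/m³.
(x−vt)²/(4Dt) = (7.8)²/(4 × 0.48 × 26) = 1.219; exp(−1.219) = 0.2955.
C = 1.638 × 0.2955 = 0.484 kg/m³.

0.484 kg/m³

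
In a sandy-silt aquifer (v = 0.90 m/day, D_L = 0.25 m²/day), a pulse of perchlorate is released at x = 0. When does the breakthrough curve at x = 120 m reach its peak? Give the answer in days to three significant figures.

For the 1D instantaneous-source solution, setting ∂C/∂t = 0 at fixed x gives v²t² + 2Dt − x² = 0, so t = (√(D² + v²x²) − D)/v².
√(D² + v²x²) = √(0.25² + 0.90² × 120²) = 108.0; v² = 0.81.
t = (108.0 − 0.25)/0.81 = 133 days (vs. the pure-advection estimate x/v = 133 d).

133 days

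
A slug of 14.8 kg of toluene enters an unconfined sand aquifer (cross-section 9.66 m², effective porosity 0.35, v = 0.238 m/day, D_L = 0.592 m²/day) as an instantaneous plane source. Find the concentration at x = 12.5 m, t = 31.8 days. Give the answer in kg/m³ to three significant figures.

0.206 kg/m³

For an instantaneous plane source, C(x,t) = M/(n_e·A·√(4πDt)) · exp(−(x−vt)²/(4Dt)), with n_e·A the pore (flow) area.
Plume center vt = 0.238 × 31.8 = 7.5684 m, so the well at 12.5 m is 4.9316 m downgradient of the peak.
√(4πDt) = 15.38 m, giving peak height M/(n_e·A·√(4πDt)) = 14.8/(0.35 × 9.66 × 15.38) = 0.2846 kg/m³.
(x−vt)²/(4Dt) = (4.9316)²/(4 × 0.592 × 31.8) = 0.3230; exp(−0.3230) = 0.7240.
C = 0.2846 × 0.7240 = 0.206 kg/m³.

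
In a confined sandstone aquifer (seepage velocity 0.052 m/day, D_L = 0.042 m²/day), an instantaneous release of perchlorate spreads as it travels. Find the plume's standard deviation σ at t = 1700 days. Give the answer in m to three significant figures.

Dispersive spreading gives a Gaussian with σ² = 2Dt; advection only shifts the center.
σ = √(2 × 0.042 × 1700) = 11.9 m.

11.9 m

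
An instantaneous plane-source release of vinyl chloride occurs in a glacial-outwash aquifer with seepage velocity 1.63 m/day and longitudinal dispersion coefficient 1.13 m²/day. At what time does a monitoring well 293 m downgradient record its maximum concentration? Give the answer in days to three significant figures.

For the 1D instantaneous-source solution, setting ∂C/∂t = 0 at fixed x gives v²t² + 2Dt − x² = 0, so t = (√(D² + v²x²) − D)/v².
√(D² + v²x²) = √(1.13² + 1.63² × 293²) = 477.6; v² = 2.6569.
t = (477.6 − 1.13)/2.6569 = 179 days (vs. the pure-advection estimate x/v = 180 d).

179 days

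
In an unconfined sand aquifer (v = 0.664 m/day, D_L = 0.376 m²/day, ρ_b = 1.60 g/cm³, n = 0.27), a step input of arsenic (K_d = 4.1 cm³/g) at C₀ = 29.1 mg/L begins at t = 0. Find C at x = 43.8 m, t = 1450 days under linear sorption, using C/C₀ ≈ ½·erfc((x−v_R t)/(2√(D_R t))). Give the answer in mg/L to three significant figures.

Retardation factor R = 1 + ρ_b·K_d/n = 1 + 1.60 × 4.1/0.27 = 25.30.
Sorption retards both mechanisms: v_R = v/R = 0.02625 m/day, D_R = D/R = 0.01486 m²/day.
v_R·t = 0.02625 × 1450 = 38.0625 m; 2√(D_R t) = 9.284 m; argument = (43.8 − 38.0625)/9.284 = 0.6180.
C = C₀ × ½·erfc(0.6180) = 29.1 × 0.1911 = 5.56 mg/L.

5.56 mg/L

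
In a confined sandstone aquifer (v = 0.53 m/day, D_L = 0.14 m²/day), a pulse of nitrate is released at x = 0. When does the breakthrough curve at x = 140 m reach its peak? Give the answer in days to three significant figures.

264 days

For the 1D instantaneous-source solution, setting ∂C/∂t = 0 at fixed x gives v²t² + 2Dt − x² = 0, so t = (√(D² + v²x²) − D)/v².
√(D² + v²x²) = √(0.14² + 0.53² × 140²) = 74.20; v² = 0.2809.
t = (74.20 − 0.14)/0.2809 = 264 days (vs. the pure-advection estimate x/v = 264 d).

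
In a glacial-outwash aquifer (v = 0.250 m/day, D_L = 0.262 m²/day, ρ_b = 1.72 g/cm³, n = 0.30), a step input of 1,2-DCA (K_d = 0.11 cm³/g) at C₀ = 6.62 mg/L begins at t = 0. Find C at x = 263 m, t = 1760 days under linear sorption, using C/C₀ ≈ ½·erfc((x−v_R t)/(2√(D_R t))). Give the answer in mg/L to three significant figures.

4.06 mg/L

Retardation factor R = 1 + ρ_b·K_d/n = 1 + 1.72 × 0.11/0.30 = 1.631.
Sorption retards both mechanisms: v_R = v/R = 0.1533 m/day, D_R = D/R = 0.1606 m²/day.
v_R·t = 0.1533 × 1760 = 269.808 m; 2√(D_R t) = 33.62 m; argument = (263 − 269.808)/33.62 = -0.2025.
C = C₀ × ½·erfc(-0.2025) = 6.62 × 0.6127 = 4.06 mg/L.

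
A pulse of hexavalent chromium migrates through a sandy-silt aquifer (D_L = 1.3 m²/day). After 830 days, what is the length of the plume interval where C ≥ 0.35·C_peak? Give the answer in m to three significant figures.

The plume is Gaussian with σ = √(2Dt) = √(2 × 1.3 × 830) = 46.45 m.
C/C_peak = exp(−Δx²/(2σ²)) = 0.35 ⇒ Δx = σ·√(−2 ln 0.35) = 46.45 × 1.449 = 67.31 m.
Width = 2Δx = 135 m.

135 m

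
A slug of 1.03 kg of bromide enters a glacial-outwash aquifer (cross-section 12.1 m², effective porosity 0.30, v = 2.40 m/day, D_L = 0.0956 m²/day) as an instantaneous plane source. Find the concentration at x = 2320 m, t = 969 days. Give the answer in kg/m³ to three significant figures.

0.00764 kg/m³

For an instantaneous plane source, C(x,t) = M/(n_e·A·√(4πDt)) · exp(−(x−vt)²/(4Dt)), with n_e·A the pore (flow) area.
Plume center vt = 2.40 × 969 = 2325.6 m, so the well at 2320 m is 5.6 m upgradient of the peak.
√(4πDt) = 34.12 m, giving peak height M/(n_e·A·√(4πDt)) = 1.03/(0.30 × 12.1 × 34.12) = 0.008316 kg/m³.
(x−vt)²/(4Dt) = (-5.6)²/(4 × 0.0956 × 969) = 0.08463; exp(−0.08463) = 0.9189.
C = 0.008316 × 0.9189 = 0.00764 kg/m³.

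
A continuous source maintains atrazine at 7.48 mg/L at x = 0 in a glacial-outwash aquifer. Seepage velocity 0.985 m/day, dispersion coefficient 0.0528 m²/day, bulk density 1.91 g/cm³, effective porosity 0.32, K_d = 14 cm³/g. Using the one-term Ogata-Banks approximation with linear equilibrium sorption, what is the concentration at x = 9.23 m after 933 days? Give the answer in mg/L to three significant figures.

Retardation factor R = 1 + ρ_b·K_d/n = 1 + 1.91 × 14/0.32 = 84.56.
Sorption retards both mechanisms: v_R = v/R = 0.01165 m/day, D_R = D/R = 0.0006244 m²/day.
v_R·t = 0.01165 × 933 = 10.86945 m; 2√(D_R t) = 1.527 m; argument = (9.23 − 10.86945)/1.527 = -1.074.
C = C₀ × ½·erfc(-1.074) = 7.48 × 0.9356 = 7.00 mg/L.

7.00 mg/L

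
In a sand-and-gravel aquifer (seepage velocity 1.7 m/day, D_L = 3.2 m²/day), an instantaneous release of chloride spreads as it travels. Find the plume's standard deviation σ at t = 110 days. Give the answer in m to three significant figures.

26.5 m

Dispersive spreading gives a Gaussian with σ² = 2Dt; advection only shifts the center.
σ = √(2 × 3.2 × 110) = 26.5 m.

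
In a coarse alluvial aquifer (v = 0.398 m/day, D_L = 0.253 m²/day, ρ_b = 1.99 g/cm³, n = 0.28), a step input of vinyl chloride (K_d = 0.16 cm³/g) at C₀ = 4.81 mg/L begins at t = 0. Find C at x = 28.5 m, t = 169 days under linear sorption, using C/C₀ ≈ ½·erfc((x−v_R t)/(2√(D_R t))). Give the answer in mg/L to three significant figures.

Retardation factor R = 1 + ρ_b·K_d/n = 1 + 1.99 × 0.16/0.28 = 2.137.
Sorption retards both mechanisms: v_R = v/R = 0.1862 m/day, D_R = D/R = 0.1184 m²/day.
v_R·t = 0.1862 × 169 = 31.4678 m; 2√(D_R t) = 8.946 m; argument = (28.5 − 31.4678)/8.946 = -0.3317.
C = C₀ × ½·erfc(-0.3317) = 4.81 × 0.6805 = 3.27 mg/L.

3.27 mg/L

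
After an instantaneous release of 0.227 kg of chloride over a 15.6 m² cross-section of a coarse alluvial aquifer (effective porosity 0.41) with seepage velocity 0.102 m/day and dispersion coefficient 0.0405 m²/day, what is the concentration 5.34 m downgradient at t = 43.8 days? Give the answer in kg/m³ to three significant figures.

0.00675 kg/m³

For an instantaneous plane source, C(x,t) = M/(n_e·A·√(4πDt)) · exp(−(x−vt)²/(4Dt)), with n_e·A the pore (flow) area.
Plume center vt = 0.102 × 43.8 = 4.4676 m, so the well at 5.34 m is 0.8724 m downgradient of the peak.
√(4πDt) = 4.721 m, giving peak height M/(n_e·A·√(4πDt)) = 0.227/(0.41 × 15.6 × 4.721) = 0.007518 kg/m³.
(x−vt)²/(4Dt) = (0.8724)²/(4 × 0.0405 × 43.8) = 0.1073; exp(−0.1073) = 0.8983.
C = 0.007518 × 0.8983 = 0.00675 kg/m³.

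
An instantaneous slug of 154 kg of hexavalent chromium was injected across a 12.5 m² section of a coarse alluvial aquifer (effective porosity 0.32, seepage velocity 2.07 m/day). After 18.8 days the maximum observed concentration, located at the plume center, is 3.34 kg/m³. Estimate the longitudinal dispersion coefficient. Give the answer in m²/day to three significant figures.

At the plume center C_max = M/(n_e·A·√(4πDt)), so D = M²/(4πt·(n_e·A·C_max)²).
n_e·A·C_max = 0.32 × 12.5 × 3.34 = 13.36 kg/m.
D = 154²/(4π × 18.8 × 13.36²) = 0.562 m²/day.

0.562 m²/day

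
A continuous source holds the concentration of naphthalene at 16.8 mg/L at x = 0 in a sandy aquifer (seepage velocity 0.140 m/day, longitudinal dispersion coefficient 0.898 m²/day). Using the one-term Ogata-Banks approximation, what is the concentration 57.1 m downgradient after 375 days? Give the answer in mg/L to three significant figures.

7.22 mg/L

For a continuous step input, C/C₀ ≈ ½·erfc((x−vt)/(2√(Dt))).
vt = 0.140 × 375 = 52.5 m and 2√(Dt) = 2√(0.898 × 375) = 36.70 m.
Argument (x−vt)/(2√(Dt)) = (57.1 − 52.5)/36.70 = 0.1253; ½·erfc(0.1253) = 0.4297.
C = 16.8 × 0.4297 = 7.22 mg/L.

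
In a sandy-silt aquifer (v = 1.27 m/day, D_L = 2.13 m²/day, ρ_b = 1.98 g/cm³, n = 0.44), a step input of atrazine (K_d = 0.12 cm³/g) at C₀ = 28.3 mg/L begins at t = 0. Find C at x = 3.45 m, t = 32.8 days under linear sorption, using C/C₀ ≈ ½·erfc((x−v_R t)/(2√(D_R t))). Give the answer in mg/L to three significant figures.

28.1 mg/L

Retardation factor R = 1 + ρ_b·K_d/n = 1 + 1.98 × 0.12/0.44 = 1.540.
Sorption retards both mechanisms: v_R = v/R = 0.8247 m/day, D_R = D/R = 1.383 m²/day.
v_R·t = 0.8247 × 32.8 = 27.05016 m; 2√(D_R t) = 13.47 m; argument = (3.45 − 27.05016)/13.47 = -1.752.
C = C₀ × ½·erfc(-1.752) = 28.3 × 0.9934 = 28.1 mg/L.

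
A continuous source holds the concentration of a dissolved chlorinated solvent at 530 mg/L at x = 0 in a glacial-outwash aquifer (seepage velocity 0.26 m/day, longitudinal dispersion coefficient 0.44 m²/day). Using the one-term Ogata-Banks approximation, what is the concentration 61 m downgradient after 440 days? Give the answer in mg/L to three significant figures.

For a continuous step input, C/C₀ ≈ ½·erfc((x−vt)/(2√(Dt))).
vt = 0.26 × 440 = 114.4 m and 2√(Dt) = 2√(0.44 × 440) = 27.83 m.
Argument (x−vt)/(2√(Dt)) = (61 − 114.4)/27.83 = -1.919; ½·erfc(-1.919) = 0.9967.
C = 530 × 0.9967 = 528 mg/L.

528 mg/L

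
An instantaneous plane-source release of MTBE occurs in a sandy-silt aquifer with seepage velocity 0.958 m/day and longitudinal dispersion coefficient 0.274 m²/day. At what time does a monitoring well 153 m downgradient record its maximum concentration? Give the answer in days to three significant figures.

For the 1D instantaneous-source solution, setting ∂C/∂t = 0 at fixed x gives v²t² + 2Dt − x² = 0, so t = (√(D² + v²x²) − D)/v².
√(D² + v²x²) = √(0.274² + 0.958² × 153²) = 146.6; v² = 0.917764.
t = (146.6 − 0.274)/0.917764 = 159 days (vs. the pure-advection estimate x/v = 160 d).

159 days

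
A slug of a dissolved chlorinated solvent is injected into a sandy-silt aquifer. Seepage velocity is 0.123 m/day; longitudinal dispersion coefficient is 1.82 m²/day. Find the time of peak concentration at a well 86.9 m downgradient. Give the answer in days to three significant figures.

596 days

For the 1D instantaneous-source solution, setting ∂C/∂t = 0 at fixed x gives v²t² + 2Dt − x² = 0, so t = (√(D² + v²x²) − D)/v².
√(D² + v²x²) = √(1.82² + 0.123² × 86.9²) = 10.84; v² = 0.015129.
t = (10.84 − 1.82)/0.015129 = 596 days (vs. the pure-advection estimate x/v = 707 d).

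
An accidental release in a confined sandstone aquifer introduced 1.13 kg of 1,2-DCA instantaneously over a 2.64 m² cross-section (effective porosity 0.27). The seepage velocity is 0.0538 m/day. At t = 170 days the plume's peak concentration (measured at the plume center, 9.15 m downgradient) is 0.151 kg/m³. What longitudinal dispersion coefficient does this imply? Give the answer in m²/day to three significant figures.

At the plume center C_max = M/(n_e·A·√(4πDt)), so D = M²/(4πt·(n_e·A·C_max)²).
n_e·A·C_max = 0.27 × 2.64 × 0.151 = 0.1076 kg/m.
D = 1.13²/(4π × 170 × 0.1076²) = 0.0516 m²/day.

0.0516 m²/day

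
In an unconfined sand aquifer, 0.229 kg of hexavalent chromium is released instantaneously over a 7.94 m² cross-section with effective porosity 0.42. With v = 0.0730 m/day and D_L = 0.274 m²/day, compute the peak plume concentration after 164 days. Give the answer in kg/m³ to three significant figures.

0.00289 kg/m³

The peak of an instantaneous 1D plume sits at x = vt; there the Gaussian factor is 1 and C_max = M/(n_e·A·√(4πDt)), where n_e·A is the pore area the mass is dissolved in.
√(4πDt) = √(4π × 0.274 × 164) = 23.76 m, so C_max = 0.229/(0.42 × 7.94 × 23.76) = 0.00289 kg/m³.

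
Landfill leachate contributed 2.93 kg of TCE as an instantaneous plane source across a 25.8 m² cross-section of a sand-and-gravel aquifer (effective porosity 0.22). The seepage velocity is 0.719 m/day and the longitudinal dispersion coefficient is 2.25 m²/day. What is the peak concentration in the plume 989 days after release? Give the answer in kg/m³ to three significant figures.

0.00309 kg/m³

The peak of an instantaneous 1D plume sits at x = vt; there the Gaussian factor is 1 and C_max = M/(n_e·A·√(4πDt)), where n_e·A is the pore area the mass is dissolved in.
√(4πDt) = √(4π × 2.25 × 989) = 167.2 m, so C_max = 2.93/(0.22 × 25.8 × 167.2) = 0.00309 kg/m³.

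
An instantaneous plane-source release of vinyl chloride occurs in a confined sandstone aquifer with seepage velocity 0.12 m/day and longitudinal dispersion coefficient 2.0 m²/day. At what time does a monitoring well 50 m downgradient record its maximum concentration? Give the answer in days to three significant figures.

300 days

For the 1D instantaneous-source solution, setting ∂C/∂t = 0 at fixed x gives v²t² + 2Dt − x² = 0, so t = (√(D² + v²x²) − D)/v².
√(D² + v²x²) = √(2.0² + 0.12² × 50²) = 6.325; v² = 0.0144.
t = (6.325 − 2.0)/0.0144 = 300 days (vs. the pure-advection estimate x/v = 417 d).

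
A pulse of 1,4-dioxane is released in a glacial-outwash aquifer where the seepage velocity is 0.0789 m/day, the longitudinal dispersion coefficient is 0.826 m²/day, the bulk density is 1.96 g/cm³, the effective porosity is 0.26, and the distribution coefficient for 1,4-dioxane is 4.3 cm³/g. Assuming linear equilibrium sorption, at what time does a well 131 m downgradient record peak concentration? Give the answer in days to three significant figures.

51200 days

Retardation factor R = 1 + ρ_b·K_d/n = 1 + 1.96 × 4.3/0.26 = 33.42.
Sorption retards both mechanisms: v_R = v/R = 0.002361 m/day, D_R = D/R = 0.02472 m²/day.
Peak time from v_R²t² + 2D_R t − x² = 0: t = (√(D_R² + v_R²x²) − D_R)/v_R².
√(D_R² + v_R²x²) = √(0.02472² + 0.002361² × 131²) = 0.3103; v_R² = 5.574e-06.
t = (0.3103 − 0.02472)/5.574e-06 = 51200 days.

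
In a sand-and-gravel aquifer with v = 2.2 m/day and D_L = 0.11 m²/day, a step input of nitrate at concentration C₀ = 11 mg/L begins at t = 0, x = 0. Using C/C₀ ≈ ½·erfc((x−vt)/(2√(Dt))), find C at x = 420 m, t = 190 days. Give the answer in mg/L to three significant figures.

4.16 mg/L

For a continuous step input, C/C₀ ≈ ½·erfc((x−vt)/(2√(Dt))).
vt = 2.2 × 190 = 418 m and 2√(Dt) = 2√(0.11 × 190) = 9.143 m.
Argument (x−vt)/(2√(Dt)) = (420 − 418)/9.143 = 0.2187; ½·erfc(0.2187) = 0.3786.
C = 11 × 0.3786 = 4.16 mg/L.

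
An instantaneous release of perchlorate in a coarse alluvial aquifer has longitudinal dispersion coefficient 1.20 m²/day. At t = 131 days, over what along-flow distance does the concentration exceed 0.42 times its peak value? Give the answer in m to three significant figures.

46.7 m

The plume is Gaussian with σ = √(2Dt) = √(2 × 1.20 × 131) = 17.73 m.
C/C_peak = exp(−Δx²/(2σ²)) = 0.42 ⇒ Δx = σ·√(−2 ln 0.42) = 17.73 × 1.317 = 23.35 m.
Width = 2Δx = 46.7 m.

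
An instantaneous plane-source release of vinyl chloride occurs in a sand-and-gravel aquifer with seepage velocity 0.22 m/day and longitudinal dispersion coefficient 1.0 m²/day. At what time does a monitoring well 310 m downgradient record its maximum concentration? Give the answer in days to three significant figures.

For the 1D instantaneous-source solution, setting ∂C/∂t = 0 at fixed x gives v²t² + 2Dt − x² = 0, so t = (√(D² + v²x²) − D)/v².
√(D² + v²x²) = √(1.0² + 0.22² × 310²) = 68.21; v² = 0.0484.
t = (68.21 − 1.0)/0.0484 = 1390 days (vs. the pure-advection estimate x/v = 1410 d).

1390 days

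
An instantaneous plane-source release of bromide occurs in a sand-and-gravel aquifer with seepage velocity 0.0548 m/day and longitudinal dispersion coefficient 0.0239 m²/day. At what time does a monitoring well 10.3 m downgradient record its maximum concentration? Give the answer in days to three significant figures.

180 days

For the 1D instantaneous-source solution, setting ∂C/∂t = 0 at fixed x gives v²t² + 2Dt − x² = 0, so t = (√(D² + v²x²) − D)/v².
√(D² + v²x²) = √(0.0239² + 0.0548² × 10.3²) = 0.5649; v² = 0.00300304.
t = (0.5649 − 0.0239)/0.00300304 = 180 days (vs. the pure-advection estimate x/v = 188 d).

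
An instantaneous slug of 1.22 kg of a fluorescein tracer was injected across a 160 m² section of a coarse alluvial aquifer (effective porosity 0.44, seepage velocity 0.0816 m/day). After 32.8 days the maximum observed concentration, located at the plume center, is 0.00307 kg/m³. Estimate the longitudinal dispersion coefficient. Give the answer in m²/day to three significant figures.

0.0773 m²/day

At the plume center C_max = M/(n_e·A·√(4πDt)), so D = M²/(4πt·(n_e·A·C_max)²).
n_e·A·C_max = 0.44 × 160 × 0.00307 = 0.2161 kg/m.
D = 1.22²/(4π × 32.8 × 0.2161²) = 0.0773 m²/day.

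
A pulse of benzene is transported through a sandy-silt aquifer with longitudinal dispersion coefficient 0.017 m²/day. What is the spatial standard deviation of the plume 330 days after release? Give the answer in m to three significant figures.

3.35 m

Dispersive spreading gives a Gaussian with σ² = 2Dt; advection only shifts the center.
σ = √(2 × 0.017 × 330) = 3.35 m.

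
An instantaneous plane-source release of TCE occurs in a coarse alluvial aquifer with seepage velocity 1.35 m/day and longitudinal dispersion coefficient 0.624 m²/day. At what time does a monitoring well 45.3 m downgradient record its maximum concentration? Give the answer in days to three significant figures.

33.2 days

For the 1D instantaneous-source solution, setting ∂C/∂t = 0 at fixed x gives v²t² + 2Dt − x² = 0, so t = (√(D² + v²x²) − D)/v².
√(D² + v²x²) = √(0.624² + 1.35² × 45.3²) = 61.16; v² = 1.8225.
t = (61.16 − 0.624)/1.8225 = 33.2 days (vs. the pure-advection estimate x/v = 33.6 d).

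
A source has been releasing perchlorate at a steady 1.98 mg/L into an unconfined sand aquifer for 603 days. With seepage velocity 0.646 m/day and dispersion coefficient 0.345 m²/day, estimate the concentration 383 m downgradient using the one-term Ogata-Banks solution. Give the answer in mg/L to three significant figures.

1.24 mg/L

For a continuous step input, C/C₀ ≈ ½·erfc((x−vt)/(2√(Dt))).
vt = 0.646 × 603 = 389.538 m and 2√(Dt) = 2√(0.345 × 603) = 28.85 m.
Argument (x−vt)/(2√(Dt)) = (383 − 389.538)/28.85 = -0.2266; ½·erfc(-0.2266) = 0.6257.
C = 1.98 × 0.6257 = 1.24 mg/L.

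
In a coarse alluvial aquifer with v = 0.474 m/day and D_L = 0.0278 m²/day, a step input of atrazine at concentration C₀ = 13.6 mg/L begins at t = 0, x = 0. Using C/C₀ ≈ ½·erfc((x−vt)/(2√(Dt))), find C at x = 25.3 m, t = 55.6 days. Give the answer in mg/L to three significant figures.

9.87 mg/L

For a continuous step input, C/C₀ ≈ ½·erfc((x−vt)/(2√(Dt))).
vt = 0.474 × 55.6 = 26.3544 m and 2√(Dt) = 2√(0.0278 × 55.6) = 2.487 m.
Argument (x−vt)/(2√(Dt)) = (25.3 − 26.3544)/2.487 = -0.4240; ½·erfc(-0.4240) = 0.7256.
C = 13.6 × 0.7256 = 9.87 mg/L.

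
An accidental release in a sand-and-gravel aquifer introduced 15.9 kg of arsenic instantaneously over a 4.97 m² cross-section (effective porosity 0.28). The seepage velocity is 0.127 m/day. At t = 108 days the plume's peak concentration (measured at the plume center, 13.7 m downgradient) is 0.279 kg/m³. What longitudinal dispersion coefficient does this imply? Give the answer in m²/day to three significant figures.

1.24 m²/day

At the plume center C_max = M/(n_e·A·√(4πDt)), so D = M²/(4πt·(n_e·A·C_max)²).
n_e·A·C_max = 0.28 × 4.97 × 0.279 = 0.3883 kg/m.
D = 15.9²/(4π × 108 × 0.3883²) = 1.24 m²/day.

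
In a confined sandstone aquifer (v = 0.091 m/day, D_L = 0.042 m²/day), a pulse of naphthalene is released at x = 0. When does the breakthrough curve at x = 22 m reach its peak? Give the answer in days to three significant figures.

237 days

For the 1D instantaneous-source solution, setting ∂C/∂t = 0 at fixed x gives v²t² + 2Dt − x² = 0, so t = (√(D² + v²x²) − D)/v².
√(D² + v²x²) = √(0.042² + 0.091² × 22²) = 2.002; v² = 0.008281.
t = (2.002 − 0.042)/0.008281 = 237 days (vs. the pure-advection estimate x/v = 242 d).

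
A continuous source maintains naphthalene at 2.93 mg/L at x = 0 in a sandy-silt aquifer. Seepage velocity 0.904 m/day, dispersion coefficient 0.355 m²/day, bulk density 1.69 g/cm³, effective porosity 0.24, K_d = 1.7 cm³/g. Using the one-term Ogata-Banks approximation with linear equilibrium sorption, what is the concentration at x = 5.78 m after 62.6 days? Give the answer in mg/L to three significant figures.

Retardation factor R = 1 + ρ_b·K_d/n = 1 + 1.69 × 1.7/0.24 = 12.97.
Sorption retards both mechanisms: v_R = v/R = 0.06970 m/day, D_R = D/R = 0.02737 m²/day.
v_R·t = 0.06970 × 62.6 = 4.36322 m; 2√(D_R t) = 2.618 m; argument = (5.78 − 4.36322)/2.618 = 0.5412.
C = C₀ × ½·erfc(0.5412) = 2.93 × 0.2220 = 0.650 mg/L.

0.650 mg/L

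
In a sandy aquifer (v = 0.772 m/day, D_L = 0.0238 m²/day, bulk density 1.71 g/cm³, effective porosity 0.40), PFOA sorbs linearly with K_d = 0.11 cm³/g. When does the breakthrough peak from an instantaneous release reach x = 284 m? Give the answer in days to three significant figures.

Retardation factor R = 1 + ρ_b·K_d/n = 1 + 1.71 × 0.11/0.40 = 1.470.
Sorption retards both mechanisms: v_R = v/R = 0.5252 m/day, D_R = D/R = 0.01619 m²/day.
Peak time from v_R²t² + 2D_R t − x² = 0: t = (√(D_R² + v_R²x²) − D_R)/v_R².
√(D_R² + v_R²x²) = √(0.01619² + 0.5252² × 284²) = 149.2; v_R² = 0.2758.
t = (149.2 − 0.01619)/0.2758 = 541 days.

541 days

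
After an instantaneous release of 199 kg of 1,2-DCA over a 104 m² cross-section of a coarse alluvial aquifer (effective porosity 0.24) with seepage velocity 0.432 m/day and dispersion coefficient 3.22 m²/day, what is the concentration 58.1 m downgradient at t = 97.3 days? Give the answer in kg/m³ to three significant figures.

For an instantaneous plane source, C(x,t) = M/(n_e·A·√(4πDt)) · exp(−(x−vt)²/(4Dt)), with n_e·A the pore (flow) area.
Plume center vt = 0.432 × 97.3 = 42.0336 m, so the well at 58.1 m is 16.0664 m downgradient of the peak.
√(4πDt) = 62.75 m, giving peak height M/(n_e·A·√(4πDt)) = 199/(0.24 × 104 × 62.75) = 0.1271 kg/m³.
(x−vt)²/(4Dt) = (16.0664)²/(4 × 3.22 × 97.3) = 0.2060; exp(−0.2060) = 0.8138.
C = 0.1271 × 0.8138 = 0.103 kg/m³.

0.103 kg/m³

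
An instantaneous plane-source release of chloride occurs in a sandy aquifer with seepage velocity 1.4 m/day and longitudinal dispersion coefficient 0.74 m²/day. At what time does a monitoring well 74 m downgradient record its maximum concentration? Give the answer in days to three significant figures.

52.5 days

For the 1D instantaneous-source solution, setting ∂C/∂t = 0 at fixed x gives v²t² + 2Dt − x² = 0, so t = (√(D² + v²x²) − D)/v².
√(D² + v²x²) = √(0.74² + 1.4² × 74²) = 103.6; v² = 1.96.
t = (103.6 − 0.74)/1.96 = 52.5 days (vs. the pure-advection estimate x/v = 52.9 d).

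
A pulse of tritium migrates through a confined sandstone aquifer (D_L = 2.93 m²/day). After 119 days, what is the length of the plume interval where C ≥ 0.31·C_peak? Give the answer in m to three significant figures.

80.8 m

The plume is Gaussian with σ = √(2Dt) = √(2 × 2.93 × 119) = 26.41 m.
C/C_peak = exp(−Δx²/(2σ²)) = 0.31 ⇒ Δx = σ·√(−2 ln 0.31) = 26.41 × 1.530 = 40.41 m.
Width = 2Δx = 80.8 m.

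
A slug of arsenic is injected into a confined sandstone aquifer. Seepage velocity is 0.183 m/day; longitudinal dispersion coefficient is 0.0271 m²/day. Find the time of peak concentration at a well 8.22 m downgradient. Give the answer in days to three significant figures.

For the 1D instantaneous-source solution, setting ∂C/∂t = 0 at fixed x gives v²t² + 2Dt − x² = 0, so t = (√(D² + v²x²) − D)/v².
√(D² + v²x²) = √(0.0271² + 0.183² × 8.22²) = 1.505; v² = 0.033489.
t = (1.505 − 0.0271)/0.033489 = 44.1 days (vs. the pure-advection estimate x/v = 44.9 d).

44.1 days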